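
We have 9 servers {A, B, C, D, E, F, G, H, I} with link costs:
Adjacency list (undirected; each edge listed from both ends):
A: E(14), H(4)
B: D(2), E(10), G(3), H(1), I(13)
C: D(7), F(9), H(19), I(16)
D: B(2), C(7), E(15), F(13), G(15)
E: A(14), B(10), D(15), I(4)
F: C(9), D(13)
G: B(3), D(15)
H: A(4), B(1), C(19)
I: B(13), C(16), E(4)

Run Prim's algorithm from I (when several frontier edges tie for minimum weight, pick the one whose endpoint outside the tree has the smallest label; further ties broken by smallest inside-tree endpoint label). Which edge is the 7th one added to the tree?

Prim, starting at I.
Step 1: cheapest edge leaving the tree is E–I (4); add E.
Step 2: cheapest edge leaving the tree is B–E (10); add B.
Step 3: cheapest edge leaving the tree is B–H (1); add H.
Step 4: cheapest edge leaving the tree is B–D (2); add D.
Step 5: cheapest edge leaving the tree is B–G (3); add G.
Step 6: cheapest edge leaving the tree is A–H (4); add A.
Step 7: cheapest edge leaving the tree is C–D (7); add C.
Step 8: cheapest edge leaving the tree is C–F (9); add F.
The 7th edge added is C–D.

C-D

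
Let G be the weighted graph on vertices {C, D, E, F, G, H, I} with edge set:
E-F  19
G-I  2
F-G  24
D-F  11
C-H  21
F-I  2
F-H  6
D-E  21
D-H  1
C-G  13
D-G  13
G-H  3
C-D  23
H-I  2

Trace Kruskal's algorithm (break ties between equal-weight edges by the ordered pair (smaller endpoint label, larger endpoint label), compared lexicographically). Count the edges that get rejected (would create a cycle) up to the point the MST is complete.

4

Kruskal: consider edges lightest-first.
D-H (1): add. Components now {C} {D,H} {E} {F} {G} {I}
F-I (2): add. Components now {C} {D,H} {E} {F,I} {G}
G-I (2): add. Components now {C} {D,H} {E} {F,G,I}
H-I (2): add. Components now {C} {D,F,G,H,I} {E}
G-H (3): skip — G and H already connected.
F-H (6): skip — F and H already connected.
D-F (11): skip — D and F already connected.
C-G (13): add. Components now {C,D,F,G,H,I} {E}
D-G (13): skip — D and G already connected.
E-F (19): add. Components now {C,D,E,F,G,H,I}
Edges rejected before the tree was complete: 4.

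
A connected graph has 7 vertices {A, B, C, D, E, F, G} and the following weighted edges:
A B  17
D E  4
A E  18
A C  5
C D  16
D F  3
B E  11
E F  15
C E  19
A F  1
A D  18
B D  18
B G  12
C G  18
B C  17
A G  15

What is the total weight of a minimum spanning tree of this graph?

Kruskal's algorithm — process edges by increasing weight (ties by edge label):
A F (1): add. Components now {A,F} {B} {C} {D} {E} {G}
D F (3): add. Components now {A,D,F} {B} {C} {E} {G}
D E (4): add. Components now {A,D,E,F} {B} {C} {G}
A C (5): add. Components now {A,C,D,E,F} {B} {G}
B E (11): add. Components now {A,B,C,D,E,F} {G}
B G (12): add. Components now {A,B,C,D,E,F,G}
MST edges: A F, D F, D E, A C, B E, B G; total weight 1+3+4+5+11+12 = 36.

36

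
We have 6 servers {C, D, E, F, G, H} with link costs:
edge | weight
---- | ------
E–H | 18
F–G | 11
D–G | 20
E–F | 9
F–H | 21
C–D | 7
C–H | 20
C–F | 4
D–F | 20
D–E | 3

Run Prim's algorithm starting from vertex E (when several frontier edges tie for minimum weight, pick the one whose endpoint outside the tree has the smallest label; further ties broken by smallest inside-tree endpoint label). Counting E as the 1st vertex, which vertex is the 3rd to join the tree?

C

Prim, starting at E.
Step 1: cheapest edge leaving the tree is D–E (3); add D.
Step 2: cheapest edge leaving the tree is C–D (7); add C.
Step 3: cheapest edge leaving the tree is C–F (4); add F.
Step 4: cheapest edge leaving the tree is F–G (11); add G.
Step 5: cheapest edge leaving the tree is E–H (18); add H.
Vertex order: E, D, C, F, G, H. The 3rd vertex is C.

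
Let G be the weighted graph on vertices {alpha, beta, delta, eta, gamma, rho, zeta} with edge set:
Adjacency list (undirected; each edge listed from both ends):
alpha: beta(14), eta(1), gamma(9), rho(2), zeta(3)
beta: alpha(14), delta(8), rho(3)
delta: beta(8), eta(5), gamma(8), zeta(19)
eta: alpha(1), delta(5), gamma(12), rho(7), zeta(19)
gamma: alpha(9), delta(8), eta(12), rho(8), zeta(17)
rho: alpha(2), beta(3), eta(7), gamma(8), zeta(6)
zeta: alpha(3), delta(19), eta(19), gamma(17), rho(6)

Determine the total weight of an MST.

Kruskal's algorithm — process edges by increasing weight (ties by edge label):
alpha eta (1): add — endpoints in different components.
alpha rho (2): add — endpoints in different components.
alpha zeta (3): add — endpoints in different components.
beta rho (3): add — endpoints in different components.
delta eta (5): add — endpoints in different components.
rho zeta (6): skip — zeta and rho already connected.
eta rho (7): skip — eta and rho already connected.
beta delta (8): skip — delta and beta already connected.
delta gamma (8): add — endpoints in different components.
MST edges: alpha eta, alpha rho, alpha zeta, beta rho, delta eta, delta gamma; total weight 1+2+3+3+5+8 = 22.

22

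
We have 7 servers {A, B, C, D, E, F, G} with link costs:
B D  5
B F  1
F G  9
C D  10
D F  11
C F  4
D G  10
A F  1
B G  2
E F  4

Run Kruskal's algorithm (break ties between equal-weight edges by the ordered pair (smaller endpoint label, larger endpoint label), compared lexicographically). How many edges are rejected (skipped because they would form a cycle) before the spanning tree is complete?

0

Kruskal: consider edges lightest-first.
A F (1): add. Components now {A,F} {B} {C} {D} {E} {G}
B F (1): add. Components now {A,B,F} {C} {D} {E} {G}
B G (2): add. Components now {A,B,F,G} {C} {D} {E}
C F (4): add. Components now {A,B,C,F,G} {D} {E}
E F (4): add. Components now {A,B,C,E,F,G} {D}
B D (5): add. Components now {A,B,C,D,E,F,G}
Edges rejected before the tree was complete: 0.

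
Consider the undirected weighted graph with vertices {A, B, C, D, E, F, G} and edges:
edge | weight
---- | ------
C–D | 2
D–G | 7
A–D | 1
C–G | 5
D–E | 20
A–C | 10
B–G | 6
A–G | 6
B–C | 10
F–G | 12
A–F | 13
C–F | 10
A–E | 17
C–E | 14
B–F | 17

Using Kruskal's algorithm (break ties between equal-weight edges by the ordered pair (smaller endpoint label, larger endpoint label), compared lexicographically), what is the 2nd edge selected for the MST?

Kruskal's algorithm — process edges by increasing weight (ties by edge label):
A–D (1): add. Components now {A,D} {B} {C} {E} {F} {G}
C–D (2): add. Components now {A,C,D} {B} {E} {F} {G}
C–G (5): add. Components now {A,C,D,G} {B} {E} {F}
A–G (6): skip — A and G already connected.
B–G (6): add. Components now {A,B,C,D,G} {E} {F}
D–G (7): skip — D and G already connected.
A–C (10): skip — A and C already connected.
B–C (10): skip — B and C already connected.
C–F (10): add. Components now {A,B,C,D,F,G} {E}
F–G (12): skip — F and G already connected.
A–F (13): skip — A and F already connected.
C–E (14): add. Components now {A,B,C,D,E,F,G}
The 2nd edge added is C–D.

C-D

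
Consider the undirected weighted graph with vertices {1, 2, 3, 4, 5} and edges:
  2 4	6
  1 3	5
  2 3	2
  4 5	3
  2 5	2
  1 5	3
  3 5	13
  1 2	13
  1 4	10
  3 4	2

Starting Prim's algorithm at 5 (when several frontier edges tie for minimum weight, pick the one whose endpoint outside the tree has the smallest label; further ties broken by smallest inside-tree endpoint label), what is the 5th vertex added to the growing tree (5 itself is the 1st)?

1

Grow the tree from 5 using Prim:
Step 1: cheapest edge leaving the tree is 2 5 (2); add 2.
Step 2: cheapest edge leaving the tree is 2 3 (2); add 3.
Step 3: cheapest edge leaving the tree is 3 4 (2); add 4.
Step 4: cheapest edge leaving the tree is 1 5 (3); add 1.
Vertex order: 5, 2, 3, 4, 1. The 5th vertex is 1.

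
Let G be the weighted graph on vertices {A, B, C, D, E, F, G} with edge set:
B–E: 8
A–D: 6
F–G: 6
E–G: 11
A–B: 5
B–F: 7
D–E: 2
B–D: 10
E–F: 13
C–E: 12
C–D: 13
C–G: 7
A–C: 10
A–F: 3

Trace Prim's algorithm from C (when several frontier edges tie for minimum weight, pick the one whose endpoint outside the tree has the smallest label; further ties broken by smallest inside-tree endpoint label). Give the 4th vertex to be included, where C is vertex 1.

Prim's algorithm from C:
Step 1: cheapest edge leaving the tree is C–G (7); add G.
Step 2: cheapest edge leaving the tree is F–G (6); add F.
Step 3: cheapest edge leaving the tree is A–F (3); add A.
Step 4: cheapest edge leaving the tree is A–B (5); add B.
Step 5: cheapest edge leaving the tree is A–D (6); add D.
Step 6: cheapest edge leaving the tree is D–E (2); add E.
Vertex order: C, G, F, A, B, D, E. The 4th vertex is A.

A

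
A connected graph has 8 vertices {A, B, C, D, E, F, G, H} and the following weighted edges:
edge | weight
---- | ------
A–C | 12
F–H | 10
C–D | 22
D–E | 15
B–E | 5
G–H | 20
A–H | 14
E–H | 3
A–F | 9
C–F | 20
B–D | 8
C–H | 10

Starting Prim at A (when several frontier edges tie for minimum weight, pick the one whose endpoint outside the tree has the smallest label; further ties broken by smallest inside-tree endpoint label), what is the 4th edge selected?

Grow the tree from A using Prim:
Step 1: frontier [A–F 9, A–C 12, A–H 14] → take A–F (9); add F.
Step 2: frontier [A–C 12, A–H 14, F–H 10, C–F 20] → take F–H (10); add H.
Step 3: frontier [A–C 12, C–F 20, E–H 3, C–H 10, G–H 20] → take E–H (3); add E.
Step 4: frontier [A–C 12, B–E 5, D–E 15, C–F 20, C–H 10, G–H 20] → take B–E (5); add B.
Step 5: frontier [A–C 12, B–D 8, D–E 15, C–F 20, C–H 10, G–H 20] → take B–D (8); add D.
Step 6: frontier [A–C 12, C–D 22, C–F 20, C–H 10, G–H 20] → take C–H (10); add C.
Step 7: frontier [G–H 20] → take G–H (20); add G.
The 4th edge added is B–E.

B-E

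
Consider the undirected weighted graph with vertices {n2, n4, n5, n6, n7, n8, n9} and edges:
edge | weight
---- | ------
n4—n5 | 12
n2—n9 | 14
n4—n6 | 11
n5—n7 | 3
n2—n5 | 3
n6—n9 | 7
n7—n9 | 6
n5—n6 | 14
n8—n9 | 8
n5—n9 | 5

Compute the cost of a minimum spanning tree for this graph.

Kruskal: consider edges lightest-first.
n2—n5 (3): add. Components now {n2,n5} {n8} {n9} {n7} {n6} {n4}
n5—n7 (3): add. Components now {n2,n5,n7} {n8} {n9} {n6} {n4}
n5—n9 (5): add. Components now {n2,n5,n7,n9} {n8} {n6} {n4}
n7—n9 (6): skip — n9 and n7 already connected.
n6—n9 (7): add. Components now {n2,n5,n6,n7,n9} {n8} {n4}
n8—n9 (8): add. Components now {n2,n5,n6,n7,n8,n9} {n4}
n4—n6 (11): add. Components now {n2,n4,n5,n6,n7,n8,n9}
MST edges: n2—n5, n5—n7, n5—n9, n6—n9, n8—n9, n4—n6; total weight 3+3+5+7+8+11 = 37.

37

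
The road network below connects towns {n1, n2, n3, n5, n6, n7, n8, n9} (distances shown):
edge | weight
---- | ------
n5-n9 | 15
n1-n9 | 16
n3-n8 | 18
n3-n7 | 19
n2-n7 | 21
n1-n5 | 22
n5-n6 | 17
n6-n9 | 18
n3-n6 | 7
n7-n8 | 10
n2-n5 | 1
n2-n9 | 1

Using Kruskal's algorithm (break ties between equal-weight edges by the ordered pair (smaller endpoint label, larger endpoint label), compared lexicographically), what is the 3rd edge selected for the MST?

n3-n6

Kruskal: consider edges lightest-first.
n2-n5 (1): add — endpoints in different components.
n2-n9 (1): add — endpoints in different components.
n3-n6 (7): add — endpoints in different components.
n7-n8 (10): add — endpoints in different components.
n5-n9 (15): skip — n5 and n9 already connected.
n1-n9 (16): add — endpoints in different components.
n5-n6 (17): add — endpoints in different components.
n3-n8 (18): add — endpoints in different components.
The 3rd edge added is n3-n6.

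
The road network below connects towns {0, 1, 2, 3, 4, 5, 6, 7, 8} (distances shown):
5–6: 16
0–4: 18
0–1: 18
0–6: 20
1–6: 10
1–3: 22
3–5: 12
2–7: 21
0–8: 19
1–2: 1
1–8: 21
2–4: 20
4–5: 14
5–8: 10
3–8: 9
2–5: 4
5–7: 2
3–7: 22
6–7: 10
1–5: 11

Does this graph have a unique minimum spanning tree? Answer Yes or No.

No

Sort edges by weight, then run Kruskal:
1–2 (1): add — endpoints in different components.
5–7 (2): add — endpoints in different components.
2–5 (4): add — endpoints in different components.
3–8 (9): add — endpoints in different components.
1–6 (10): add — endpoints in different components.
5–8 (10): add — endpoints in different components.
6–7 (10): skip — 6 and 7 already connected.
1–5 (11): skip — 1 and 5 already connected.
3–5 (12): skip — 3 and 5 already connected.
4–5 (14): add — endpoints in different components.
5–6 (16): skip — 5 and 6 already connected.
0–1 (18): add — endpoints in different components.
Non-tree edge 0–4 has weight 18, equal to the heaviest edge on its tree cycle — swapping gives another MST of the same weight. Not unique.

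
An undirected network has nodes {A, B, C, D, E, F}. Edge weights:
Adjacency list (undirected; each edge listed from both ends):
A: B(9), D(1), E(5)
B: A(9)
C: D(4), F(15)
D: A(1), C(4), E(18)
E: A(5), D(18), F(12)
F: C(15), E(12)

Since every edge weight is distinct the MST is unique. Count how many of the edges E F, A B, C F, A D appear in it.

3

Sort edges by weight, then run Kruskal:
A D (1): add. Components now {A,D} {B} {C} {E} {F}
C D (4): add. Components now {A,C,D} {B} {E} {F}
A E (5): add. Components now {A,C,D,E} {B} {F}
A B (9): add. Components now {A,B,C,D,E} {F}
E F (12): add. Components now {A,B,C,D,E,F}
MST edge set: {A D, C D, A E, A B, E F}.
Of the listed edges, {E F, A B, A D} are in the MST → 3.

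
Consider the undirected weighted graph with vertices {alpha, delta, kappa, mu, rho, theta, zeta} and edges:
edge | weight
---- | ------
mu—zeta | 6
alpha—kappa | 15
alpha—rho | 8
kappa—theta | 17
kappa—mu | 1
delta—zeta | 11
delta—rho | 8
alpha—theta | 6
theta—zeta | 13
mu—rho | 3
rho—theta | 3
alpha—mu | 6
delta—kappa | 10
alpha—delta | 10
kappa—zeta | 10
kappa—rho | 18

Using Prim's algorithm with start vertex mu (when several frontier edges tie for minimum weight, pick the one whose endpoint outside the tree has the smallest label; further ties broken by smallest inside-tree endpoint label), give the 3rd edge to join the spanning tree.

rho-theta

Prim, starting at mu.
Step 1: cheapest edge leaving the tree is kappa—mu (1); add kappa.
Step 2: cheapest edge leaving the tree is mu—rho (3); add rho.
Step 3: cheapest edge leaving the tree is rho—theta (3); add theta.
Step 4: cheapest edge leaving the tree is alpha—mu (6); add alpha.
Step 5: cheapest edge leaving the tree is mu—zeta (6); add zeta.
Step 6: cheapest edge leaving the tree is delta—rho (8); add delta.
The 3rd edge added is rho—theta.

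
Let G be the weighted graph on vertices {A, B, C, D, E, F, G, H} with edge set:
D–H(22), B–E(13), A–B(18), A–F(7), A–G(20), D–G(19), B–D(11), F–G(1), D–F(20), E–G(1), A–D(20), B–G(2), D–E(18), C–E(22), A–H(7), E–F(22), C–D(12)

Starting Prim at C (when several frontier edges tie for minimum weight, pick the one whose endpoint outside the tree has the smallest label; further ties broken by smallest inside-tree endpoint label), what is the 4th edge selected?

Prim's algorithm from C:
Step 1: cheapest edge leaving the tree is C–D (12); add D.
Step 2: cheapest edge leaving the tree is B–D (11); add B.
Step 3: cheapest edge leaving the tree is B–G (2); add G.
Step 4: cheapest edge leaving the tree is E–G (1); add E.
Step 5: cheapest edge leaving the tree is F–G (1); add F.
Step 6: cheapest edge leaving the tree is A–F (7); add A.
Step 7: cheapest edge leaving the tree is A–H (7); add H.
The 4th edge added is E–G.

E-G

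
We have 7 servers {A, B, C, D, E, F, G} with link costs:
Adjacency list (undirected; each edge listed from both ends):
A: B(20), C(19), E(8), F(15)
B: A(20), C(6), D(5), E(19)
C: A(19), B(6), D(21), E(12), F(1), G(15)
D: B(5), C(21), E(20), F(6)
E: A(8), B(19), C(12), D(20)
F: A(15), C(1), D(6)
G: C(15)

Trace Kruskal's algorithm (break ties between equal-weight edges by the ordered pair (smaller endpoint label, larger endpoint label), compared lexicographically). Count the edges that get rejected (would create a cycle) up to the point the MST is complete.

2

Kruskal: consider edges lightest-first.
C F (1): add — endpoints in different components.
B D (5): add — endpoints in different components.
B C (6): add — endpoints in different components.
D F (6): skip — D and F already connected.
A E (8): add — endpoints in different components.
C E (12): add — endpoints in different components.
A F (15): skip — A and F already connected.
C G (15): add — endpoints in different components.
Edges rejected before the tree was complete: 2.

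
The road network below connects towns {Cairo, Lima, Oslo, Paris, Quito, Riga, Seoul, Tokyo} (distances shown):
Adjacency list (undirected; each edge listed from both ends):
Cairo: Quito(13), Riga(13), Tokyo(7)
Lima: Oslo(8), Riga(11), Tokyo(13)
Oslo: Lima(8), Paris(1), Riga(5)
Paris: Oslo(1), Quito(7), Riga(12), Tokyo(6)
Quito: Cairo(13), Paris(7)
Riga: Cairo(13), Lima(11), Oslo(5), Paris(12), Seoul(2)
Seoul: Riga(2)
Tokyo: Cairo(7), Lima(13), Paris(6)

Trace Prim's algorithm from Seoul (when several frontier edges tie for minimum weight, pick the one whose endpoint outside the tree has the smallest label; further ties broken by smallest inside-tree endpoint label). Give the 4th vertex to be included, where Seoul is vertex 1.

Paris

Prim, starting at Seoul.
Step 1: cheapest edge leaving the tree is Riga—Seoul (2); add Riga.
Step 2: cheapest edge leaving the tree is Oslo—Riga (5); add Oslo.
Step 3: cheapest edge leaving the tree is Oslo—Paris (1); add Paris.
Step 4: cheapest edge leaving the tree is Paris—Tokyo (6); add Tokyo.
Step 5: cheapest edge leaving the tree is Cairo—Tokyo (7); add Cairo.
Step 6: cheapest edge leaving the tree is Paris—Quito (7); add Quito.
Step 7: cheapest edge leaving the tree is Lima—Oslo (8); add Lima.
Vertex order: Seoul, Riga, Oslo, Paris, Tokyo, Cairo, Quito, Lima. The 4th vertex is Paris.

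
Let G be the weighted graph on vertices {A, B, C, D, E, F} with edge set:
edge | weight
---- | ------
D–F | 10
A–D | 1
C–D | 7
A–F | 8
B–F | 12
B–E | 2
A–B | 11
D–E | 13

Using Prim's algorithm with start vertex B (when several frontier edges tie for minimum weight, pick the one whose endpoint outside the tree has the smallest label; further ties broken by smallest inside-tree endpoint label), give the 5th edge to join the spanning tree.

A-F

Prim, starting at B.
Step 1: cheapest edge leaving the tree is B–E (2); add E.
Step 2: cheapest edge leaving the tree is A–B (11); add A.
Step 3: cheapest edge leaving the tree is A–D (1); add D.
Step 4: cheapest edge leaving the tree is C–D (7); add C.
Step 5: cheapest edge leaving the tree is A–F (8); add F.
The 5th edge added is A–F.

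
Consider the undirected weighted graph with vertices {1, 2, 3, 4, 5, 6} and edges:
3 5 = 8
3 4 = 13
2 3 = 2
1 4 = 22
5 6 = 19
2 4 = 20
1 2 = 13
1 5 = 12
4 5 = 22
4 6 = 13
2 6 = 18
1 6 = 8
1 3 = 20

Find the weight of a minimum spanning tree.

43

Kruskal: consider edges lightest-first.
2 3 (2): add. Components now {1} {2,3} {4} {5} {6}
1 6 (8): add. Components now {1,6} {2,3} {4} {5}
3 5 (8): add. Components now {1,6} {2,3,5} {4}
1 5 (12): add. Components now {1,2,3,5,6} {4}
1 2 (13): skip — 1 and 2 already connected.
3 4 (13): add. Components now {1,2,3,4,5,6}
MST edges: 2 3, 1 6, 3 5, 1 5, 3 4; total weight 2+8+8+12+13 = 43.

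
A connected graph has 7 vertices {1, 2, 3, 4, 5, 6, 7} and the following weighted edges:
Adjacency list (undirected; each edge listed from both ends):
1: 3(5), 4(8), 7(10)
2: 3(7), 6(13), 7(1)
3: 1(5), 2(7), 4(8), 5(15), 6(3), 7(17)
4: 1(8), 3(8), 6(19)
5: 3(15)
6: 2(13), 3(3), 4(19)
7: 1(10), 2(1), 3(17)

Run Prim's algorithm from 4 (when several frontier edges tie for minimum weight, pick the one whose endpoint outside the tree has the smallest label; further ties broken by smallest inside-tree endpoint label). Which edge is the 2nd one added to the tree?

Grow the tree from 4 using Prim:
Step 1: frontier [1–4 8, 3–4 8, 4–6 19] → take 1–4 (8); add 1.
Step 2: frontier [1–3 5, 1–7 10, 3–4 8, 4–6 19] → take 1–3 (5); add 3.
Step 3: frontier [1–7 10, 3–6 3, 2–3 7, 3–5 15, 3–7 17, 4–6 19] → take 3–6 (3); add 6.
Step 4: frontier [1–7 10, 2–3 7, 3–5 15, 3–7 17, 2–6 13] → take 2–3 (7); add 2.
Step 5: frontier [1–7 10, 2–7 1, 3–5 15, 3–7 17] → take 2–7 (1); add 7.
Step 6: frontier [3–5 15] → take 3–5 (15); add 5.
The 2nd edge added is 1–3.

1-3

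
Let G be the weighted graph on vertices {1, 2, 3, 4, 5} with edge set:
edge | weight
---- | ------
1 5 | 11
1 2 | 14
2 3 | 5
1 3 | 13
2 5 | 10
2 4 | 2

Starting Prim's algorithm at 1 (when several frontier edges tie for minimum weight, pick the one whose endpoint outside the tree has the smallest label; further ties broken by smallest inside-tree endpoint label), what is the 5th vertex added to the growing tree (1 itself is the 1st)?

3

Prim's algorithm from 1:
Step 1: cheapest edge leaving the tree is 1 5 (11); add 5.
Step 2: cheapest edge leaving the tree is 2 5 (10); add 2.
Step 3: cheapest edge leaving the tree is 2 4 (2); add 4.
Step 4: cheapest edge leaving the tree is 2 3 (5); add 3.
Vertex order: 1, 5, 2, 4, 3. The 5th vertex is 3.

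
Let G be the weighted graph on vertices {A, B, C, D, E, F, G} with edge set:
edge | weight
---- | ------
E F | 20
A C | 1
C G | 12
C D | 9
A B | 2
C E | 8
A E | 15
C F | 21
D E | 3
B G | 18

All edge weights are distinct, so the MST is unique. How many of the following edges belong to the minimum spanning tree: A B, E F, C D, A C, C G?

4

Kruskal: consider edges lightest-first.
A C (1): add — endpoints in different components.
A B (2): add — endpoints in different components.
D E (3): add — endpoints in different components.
C E (8): add — endpoints in different components.
C D (9): skip — C and D already connected.
C G (12): add — endpoints in different components.
A E (15): skip — A and E already connected.
B G (18): skip — B and G already connected.
E F (20): add — endpoints in different components.
MST edge set: {A C, A B, D E, C E, C G, E F}.
Of the listed edges, {A B, E F, A C, C G} are in the MST → 4.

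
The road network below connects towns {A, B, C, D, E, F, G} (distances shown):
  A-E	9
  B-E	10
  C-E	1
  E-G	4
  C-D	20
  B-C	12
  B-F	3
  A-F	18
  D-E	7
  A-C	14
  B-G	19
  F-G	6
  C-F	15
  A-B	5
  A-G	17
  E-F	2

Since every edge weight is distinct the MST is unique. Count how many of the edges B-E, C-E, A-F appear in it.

Kruskal: consider edges lightest-first.
C-E (1): add — endpoints in different components.
E-F (2): add — endpoints in different components.
B-F (3): add — endpoints in different components.
E-G (4): add — endpoints in different components.
A-B (5): add — endpoints in different components.
F-G (6): skip — F and G already connected.
D-E (7): add — endpoints in different components.
MST edge set: {C-E, E-F, B-F, E-G, A-B, D-E}.
Of the listed edges, {C-E} are in the MST → 1.

1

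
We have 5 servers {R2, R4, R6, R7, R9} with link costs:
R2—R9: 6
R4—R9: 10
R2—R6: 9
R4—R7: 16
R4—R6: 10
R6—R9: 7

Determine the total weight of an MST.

Prim, starting at R2.
Step 1: cheapest edge leaving the tree is R2—R9 (6); add R9.
Step 2: cheapest edge leaving the tree is R6—R9 (7); add R6.
Step 3: cheapest edge leaving the tree is R4—R6 (10); add R4.
Step 4: cheapest edge leaving the tree is R4—R7 (16); add R7.
MST edges: R2—R9, R6—R9, R4—R6, R4—R7; total weight 6+7+10+16 = 39.

39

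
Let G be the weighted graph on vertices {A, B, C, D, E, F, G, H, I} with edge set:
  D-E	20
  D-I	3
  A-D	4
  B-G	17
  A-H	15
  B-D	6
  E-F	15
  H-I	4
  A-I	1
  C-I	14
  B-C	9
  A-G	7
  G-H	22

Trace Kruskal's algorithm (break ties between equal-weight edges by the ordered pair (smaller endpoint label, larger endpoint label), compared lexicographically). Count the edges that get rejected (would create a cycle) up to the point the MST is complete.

4

Sort edges by weight, then run Kruskal:
A-I (1): add — endpoints in different components.
D-I (3): add — endpoints in different components.
A-D (4): skip — A and D already connected.
H-I (4): add — endpoints in different components.
B-D (6): add — endpoints in different components.
A-G (7): add — endpoints in different components.
B-C (9): add — endpoints in different components.
C-I (14): skip — C and I already connected.
A-H (15): skip — A and H already connected.
E-F (15): add — endpoints in different components.
B-G (17): skip — B and G already connected.
D-E (20): add — endpoints in different components.
Edges rejected before the tree was complete: 4.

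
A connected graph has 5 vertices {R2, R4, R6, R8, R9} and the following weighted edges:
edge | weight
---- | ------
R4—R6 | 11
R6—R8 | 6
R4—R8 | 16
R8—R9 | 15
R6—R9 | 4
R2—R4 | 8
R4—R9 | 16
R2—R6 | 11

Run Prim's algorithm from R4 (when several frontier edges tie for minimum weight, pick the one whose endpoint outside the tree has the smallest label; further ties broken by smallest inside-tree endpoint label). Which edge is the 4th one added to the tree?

R6-R8

Grow the tree from R4 using Prim:
Step 1: frontier [R2—R4 8, R4—R6 11, R4—R8 16, R4—R9 16] → take R2—R4 (8); add R2.
Step 2: frontier [R2—R6 11, R4—R6 11, R4—R8 16, R4—R9 16] → take R2—R6 (11); add R6.
Step 3: frontier [R4—R8 16, R4—R9 16, R6—R9 4, R6—R8 6] → take R6—R9 (4); add R9.
Step 4: frontier [R4—R8 16, R6—R8 6, R8—R9 15] → take R6—R8 (6); add R8.
The 4th edge added is R6—R8.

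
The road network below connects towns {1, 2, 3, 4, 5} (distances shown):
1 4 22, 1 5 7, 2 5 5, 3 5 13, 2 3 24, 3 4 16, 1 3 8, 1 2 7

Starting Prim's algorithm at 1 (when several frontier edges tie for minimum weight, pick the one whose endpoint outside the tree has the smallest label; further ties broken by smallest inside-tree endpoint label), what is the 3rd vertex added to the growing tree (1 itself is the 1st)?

5

Prim, starting at 1.
Step 1: frontier [1 2 7, 1 5 7, 1 3 8, 1 4 22] → take 1 2 (7); add 2.
Step 2: frontier [1 5 7, 1 3 8, 1 4 22, 2 5 5, 2 3 24] → take 2 5 (5); add 5.
Step 3: frontier [1 3 8, 1 4 22, 2 3 24, 3 5 13] → take 1 3 (8); add 3.
Step 4: frontier [1 4 22, 3 4 16] → take 3 4 (16); add 4.
Vertex order: 1, 2, 5, 3, 4. The 3rd vertex is 5.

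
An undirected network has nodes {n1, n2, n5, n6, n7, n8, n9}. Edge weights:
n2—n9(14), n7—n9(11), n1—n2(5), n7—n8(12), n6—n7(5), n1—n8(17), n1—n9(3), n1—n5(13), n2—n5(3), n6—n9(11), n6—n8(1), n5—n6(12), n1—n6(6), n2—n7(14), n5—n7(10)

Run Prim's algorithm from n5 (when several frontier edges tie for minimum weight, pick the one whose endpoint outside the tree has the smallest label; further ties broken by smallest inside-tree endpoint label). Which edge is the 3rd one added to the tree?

n1-n9

Prim's algorithm from n5:
Step 1: cheapest edge leaving the tree is n2—n5 (3); add n2.
Step 2: cheapest edge leaving the tree is n1—n2 (5); add n1.
Step 3: cheapest edge leaving the tree is n1—n9 (3); add n9.
Step 4: cheapest edge leaving the tree is n1—n6 (6); add n6.
Step 5: cheapest edge leaving the tree is n6—n8 (1); add n8.
Step 6: cheapest edge leaving the tree is n6—n7 (5); add n7.
The 3rd edge added is n1—n9.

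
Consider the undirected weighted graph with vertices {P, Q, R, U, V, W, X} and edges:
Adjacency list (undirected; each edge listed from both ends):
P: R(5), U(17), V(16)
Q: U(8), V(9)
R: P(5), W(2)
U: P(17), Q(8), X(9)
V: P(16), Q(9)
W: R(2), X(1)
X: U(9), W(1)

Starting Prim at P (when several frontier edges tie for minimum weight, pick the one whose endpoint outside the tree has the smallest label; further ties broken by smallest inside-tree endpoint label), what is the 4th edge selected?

Prim's algorithm from P:
Step 1: frontier [P–R 5, P–V 16, P–U 17] → take P–R (5); add R.
Step 2: frontier [P–V 16, P–U 17, R–W 2] → take R–W (2); add W.
Step 3: frontier [P–V 16, P–U 17, W–X 1] → take W–X (1); add X.
Step 4: frontier [P–V 16, P–U 17, U–X 9] → take U–X (9); add U.
Step 5: frontier [P–V 16, Q–U 8] → take Q–U (8); add Q.
Step 6: frontier [P–V 16, Q–V 9] → take Q–V (9); add V.
The 4th edge added is U–X.

U-X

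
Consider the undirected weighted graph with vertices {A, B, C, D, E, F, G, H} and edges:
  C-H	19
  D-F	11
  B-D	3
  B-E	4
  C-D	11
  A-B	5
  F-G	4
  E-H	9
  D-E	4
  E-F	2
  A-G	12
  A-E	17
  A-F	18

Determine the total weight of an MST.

Kruskal: consider edges lightest-first.
E-F (2): add — endpoints in different components.
B-D (3): add — endpoints in different components.
B-E (4): add — endpoints in different components.
D-E (4): skip — D and E already connected.
F-G (4): add — endpoints in different components.
A-B (5): add — endpoints in different components.
E-H (9): add — endpoints in different components.
C-D (11): add — endpoints in different components.
MST edges: E-F, B-D, B-E, F-G, A-B, E-H, C-D; total weight 2+3+4+4+5+9+11 = 38.

38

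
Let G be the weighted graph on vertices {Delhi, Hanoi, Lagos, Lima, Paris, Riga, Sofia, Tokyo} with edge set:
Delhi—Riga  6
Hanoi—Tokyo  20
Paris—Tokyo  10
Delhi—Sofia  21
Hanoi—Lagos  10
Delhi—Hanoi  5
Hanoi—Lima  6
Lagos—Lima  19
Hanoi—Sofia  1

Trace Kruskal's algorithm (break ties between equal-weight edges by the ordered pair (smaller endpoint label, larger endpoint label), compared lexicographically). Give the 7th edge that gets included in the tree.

Kruskal: consider edges lightest-first.
Hanoi—Sofia (1): add — endpoints in different components.
Delhi—Hanoi (5): add — endpoints in different components.
Delhi—Riga (6): add — endpoints in different components.
Hanoi—Lima (6): add — endpoints in different components.
Hanoi—Lagos (10): add — endpoints in different components.
Paris—Tokyo (10): add — endpoints in different components.
Lagos—Lima (19): skip — Lagos and Lima already connected.
Hanoi—Tokyo (20): add — endpoints in different components.
The 7th edge added is Hanoi—Tokyo.

Hanoi-Tokyo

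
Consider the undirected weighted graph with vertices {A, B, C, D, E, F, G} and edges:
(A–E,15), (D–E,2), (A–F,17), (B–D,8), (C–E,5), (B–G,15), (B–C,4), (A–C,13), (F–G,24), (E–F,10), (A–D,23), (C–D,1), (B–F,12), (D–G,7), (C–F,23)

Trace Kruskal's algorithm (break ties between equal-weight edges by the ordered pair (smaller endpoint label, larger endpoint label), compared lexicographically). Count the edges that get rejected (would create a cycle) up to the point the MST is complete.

3

Sort edges by weight, then run Kruskal:
C–D (1): add — endpoints in different components.
D–E (2): add — endpoints in different components.
B–C (4): add — endpoints in different components.
C–E (5): skip — C and E already connected.
D–G (7): add — endpoints in different components.
B–D (8): skip — B and D already connected.
E–F (10): add — endpoints in different components.
B–F (12): skip — B and F already connected.
A–C (13): add — endpoints in different components.
Edges rejected before the tree was complete: 3.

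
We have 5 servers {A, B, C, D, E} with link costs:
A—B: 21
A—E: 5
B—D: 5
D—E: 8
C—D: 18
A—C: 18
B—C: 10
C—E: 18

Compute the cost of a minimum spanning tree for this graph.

Kruskal's algorithm — process edges by increasing weight (ties by edge label):
A—E (5): add — endpoints in different components.
B—D (5): add — endpoints in different components.
D—E (8): add — endpoints in different components.
B—C (10): add — endpoints in different components.
MST edges: A—E, B—D, D—E, B—C; total weight 5+5+8+10 = 28.

28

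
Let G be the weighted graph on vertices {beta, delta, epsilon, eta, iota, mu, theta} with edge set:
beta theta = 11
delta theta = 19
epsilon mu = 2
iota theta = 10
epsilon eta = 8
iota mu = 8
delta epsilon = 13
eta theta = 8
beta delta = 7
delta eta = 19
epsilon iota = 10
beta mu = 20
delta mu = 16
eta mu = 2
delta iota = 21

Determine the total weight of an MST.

Grow the tree from eta using Prim:
Step 1: cheapest edge leaving the tree is eta mu (2); add mu.
Step 2: cheapest edge leaving the tree is epsilon mu (2); add epsilon.
Step 3: cheapest edge leaving the tree is iota mu (8); add iota.
Step 4: cheapest edge leaving the tree is eta theta (8); add theta.
Step 5: cheapest edge leaving the tree is beta theta (11); add beta.
Step 6: cheapest edge leaving the tree is beta delta (7); add delta.
MST edges: eta mu, epsilon mu, iota mu, eta theta, beta theta, beta delta; total weight 2+2+8+8+11+7 = 38.

38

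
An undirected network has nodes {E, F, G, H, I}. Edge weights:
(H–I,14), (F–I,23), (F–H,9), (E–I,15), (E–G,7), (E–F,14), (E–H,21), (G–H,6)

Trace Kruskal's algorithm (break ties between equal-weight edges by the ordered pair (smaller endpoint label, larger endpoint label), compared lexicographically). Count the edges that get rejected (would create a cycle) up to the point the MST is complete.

1

Sort edges by weight, then run Kruskal:
G–H (6): add — endpoints in different components.
E–G (7): add — endpoints in different components.
F–H (9): add — endpoints in different components.
E–F (14): skip — E and F already connected.
H–I (14): add — endpoints in different components.
Edges rejected before the tree was complete: 1.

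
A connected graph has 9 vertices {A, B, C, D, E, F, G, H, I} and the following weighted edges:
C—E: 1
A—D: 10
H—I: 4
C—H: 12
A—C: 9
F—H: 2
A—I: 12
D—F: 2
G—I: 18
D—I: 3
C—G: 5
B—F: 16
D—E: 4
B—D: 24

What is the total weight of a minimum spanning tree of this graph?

42

Prim, starting at F.
Step 1: cheapest edge leaving the tree is D—F (2); add D.
Step 2: cheapest edge leaving the tree is F—H (2); add H.
Step 3: cheapest edge leaving the tree is D—I (3); add I.
Step 4: cheapest edge leaving the tree is D—E (4); add E.
Step 5: cheapest edge leaving the tree is C—E (1); add C.
Step 6: cheapest edge leaving the tree is C—G (5); add G.
Step 7: cheapest edge leaving the tree is A—C (9); add A.
Step 8: cheapest edge leaving the tree is B—F (16); add B.
MST edges: D—F, F—H, D—I, D—E, C—E, C—G, A—C, B—F; total weight 2+2+3+4+1+5+9+16 = 42.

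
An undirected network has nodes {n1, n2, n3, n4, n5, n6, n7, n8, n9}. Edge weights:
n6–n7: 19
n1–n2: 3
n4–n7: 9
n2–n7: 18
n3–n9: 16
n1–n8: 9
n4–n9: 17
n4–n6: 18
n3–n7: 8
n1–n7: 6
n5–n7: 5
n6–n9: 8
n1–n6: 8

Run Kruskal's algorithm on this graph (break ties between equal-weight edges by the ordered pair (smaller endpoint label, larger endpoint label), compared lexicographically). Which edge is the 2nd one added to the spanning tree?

Kruskal's algorithm — process edges by increasing weight (ties by edge label):
n1–n2 (3): add — endpoints in different components.
n5–n7 (5): add — endpoints in different components.
n1–n7 (6): add — endpoints in different components.
n1–n6 (8): add — endpoints in different components.
n3–n7 (8): add — endpoints in different components.
n6–n9 (8): add — endpoints in different components.
n1–n8 (9): add — endpoints in different components.
n4–n7 (9): add — endpoints in different components.
The 2nd edge added is n5–n7.

n5-n7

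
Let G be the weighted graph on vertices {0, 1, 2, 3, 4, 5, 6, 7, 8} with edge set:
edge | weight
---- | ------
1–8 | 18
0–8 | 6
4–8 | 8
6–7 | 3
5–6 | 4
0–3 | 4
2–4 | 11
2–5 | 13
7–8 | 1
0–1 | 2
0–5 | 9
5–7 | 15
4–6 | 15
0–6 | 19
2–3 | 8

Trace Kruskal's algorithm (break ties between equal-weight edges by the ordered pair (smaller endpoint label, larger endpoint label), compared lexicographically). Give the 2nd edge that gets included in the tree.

Kruskal's algorithm — process edges by increasing weight (ties by edge label):
7–8 (1): add — endpoints in different components.
0–1 (2): add — endpoints in different components.
6–7 (3): add — endpoints in different components.
0–3 (4): add — endpoints in different components.
5–6 (4): add — endpoints in different components.
0–8 (6): add — endpoints in different components.
2–3 (8): add — endpoints in different components.
4–8 (8): add — endpoints in different components.
The 2nd edge added is 0–1.

0-1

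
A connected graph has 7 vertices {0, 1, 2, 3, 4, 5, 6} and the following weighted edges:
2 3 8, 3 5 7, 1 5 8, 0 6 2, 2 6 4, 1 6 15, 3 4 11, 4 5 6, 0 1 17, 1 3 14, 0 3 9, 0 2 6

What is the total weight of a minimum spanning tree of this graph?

35

Prim's algorithm from 1:
Step 1: cheapest edge leaving the tree is 1 5 (8); add 5.
Step 2: cheapest edge leaving the tree is 4 5 (6); add 4.
Step 3: cheapest edge leaving the tree is 3 5 (7); add 3.
Step 4: cheapest edge leaving the tree is 2 3 (8); add 2.
Step 5: cheapest edge leaving the tree is 2 6 (4); add 6.
Step 6: cheapest edge leaving the tree is 0 6 (2); add 0.
MST edges: 1 5, 4 5, 3 5, 2 3, 2 6, 0 6; total weight 8+6+7+8+4+2 = 35.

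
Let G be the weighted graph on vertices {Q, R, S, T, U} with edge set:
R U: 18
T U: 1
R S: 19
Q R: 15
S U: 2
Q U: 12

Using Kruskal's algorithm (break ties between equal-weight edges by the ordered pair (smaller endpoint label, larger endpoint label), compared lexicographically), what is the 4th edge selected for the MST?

Q-R

Kruskal: consider edges lightest-first.
T U (1): add — endpoints in different components.
S U (2): add — endpoints in different components.
Q U (12): add — endpoints in different components.
Q R (15): add — endpoints in different components.
The 4th edge added is Q R.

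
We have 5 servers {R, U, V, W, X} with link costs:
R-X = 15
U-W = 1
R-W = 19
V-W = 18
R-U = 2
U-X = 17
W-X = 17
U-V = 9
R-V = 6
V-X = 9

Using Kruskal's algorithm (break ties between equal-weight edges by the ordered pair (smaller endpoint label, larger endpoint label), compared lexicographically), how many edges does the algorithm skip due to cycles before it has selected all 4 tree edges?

1

Kruskal: consider edges lightest-first.
U-W (1): add — endpoints in different components.
R-U (2): add — endpoints in different components.
R-V (6): add — endpoints in different components.
U-V (9): skip — U and V already connected.
V-X (9): add — endpoints in different components.
Edges rejected before the tree was complete: 1.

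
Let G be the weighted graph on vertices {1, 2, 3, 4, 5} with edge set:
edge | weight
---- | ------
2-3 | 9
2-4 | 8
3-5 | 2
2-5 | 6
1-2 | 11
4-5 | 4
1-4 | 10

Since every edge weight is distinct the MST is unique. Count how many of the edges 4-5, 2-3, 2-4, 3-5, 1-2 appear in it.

Kruskal's algorithm — process edges by increasing weight (ties by edge label):
3-5 (2): add. Components now {1} {2} {3,5} {4}
4-5 (4): add. Components now {1} {2} {3,4,5}
2-5 (6): add. Components now {1} {2,3,4,5}
2-4 (8): skip — 2 and 4 already connected.
2-3 (9): skip — 2 and 3 already connected.
1-4 (10): add. Components now {1,2,3,4,5}
MST edge set: {3-5, 4-5, 2-5, 1-4}.
Of the listed edges, {4-5, 3-5} are in the MST → 2.

2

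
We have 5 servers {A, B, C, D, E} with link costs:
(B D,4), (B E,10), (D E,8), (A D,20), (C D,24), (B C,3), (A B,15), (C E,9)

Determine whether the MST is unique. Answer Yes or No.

Kruskal's algorithm — process edges by increasing weight (ties by edge label):
B C (3): add — endpoints in different components.
B D (4): add — endpoints in different components.
D E (8): add — endpoints in different components.
C E (9): skip — C and E already connected.
B E (10): skip — B and E already connected.
A B (15): add — endpoints in different components.
Every non-tree edge has weight strictly greater than the heaviest edge on the tree path between its endpoints, so the MST is unique.

Yes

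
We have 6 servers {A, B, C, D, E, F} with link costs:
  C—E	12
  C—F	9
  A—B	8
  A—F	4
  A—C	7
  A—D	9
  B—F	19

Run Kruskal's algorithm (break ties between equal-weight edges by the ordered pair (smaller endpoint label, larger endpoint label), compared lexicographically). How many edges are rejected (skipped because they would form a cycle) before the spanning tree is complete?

Kruskal: consider edges lightest-first.
A—F (4): add — endpoints in different components.
A—C (7): add — endpoints in different components.
A—B (8): add — endpoints in different components.
A—D (9): add — endpoints in different components.
C—F (9): skip — C and F already connected.
C—E (12): add — endpoints in different components.
Edges rejected before the tree was complete: 1.

1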